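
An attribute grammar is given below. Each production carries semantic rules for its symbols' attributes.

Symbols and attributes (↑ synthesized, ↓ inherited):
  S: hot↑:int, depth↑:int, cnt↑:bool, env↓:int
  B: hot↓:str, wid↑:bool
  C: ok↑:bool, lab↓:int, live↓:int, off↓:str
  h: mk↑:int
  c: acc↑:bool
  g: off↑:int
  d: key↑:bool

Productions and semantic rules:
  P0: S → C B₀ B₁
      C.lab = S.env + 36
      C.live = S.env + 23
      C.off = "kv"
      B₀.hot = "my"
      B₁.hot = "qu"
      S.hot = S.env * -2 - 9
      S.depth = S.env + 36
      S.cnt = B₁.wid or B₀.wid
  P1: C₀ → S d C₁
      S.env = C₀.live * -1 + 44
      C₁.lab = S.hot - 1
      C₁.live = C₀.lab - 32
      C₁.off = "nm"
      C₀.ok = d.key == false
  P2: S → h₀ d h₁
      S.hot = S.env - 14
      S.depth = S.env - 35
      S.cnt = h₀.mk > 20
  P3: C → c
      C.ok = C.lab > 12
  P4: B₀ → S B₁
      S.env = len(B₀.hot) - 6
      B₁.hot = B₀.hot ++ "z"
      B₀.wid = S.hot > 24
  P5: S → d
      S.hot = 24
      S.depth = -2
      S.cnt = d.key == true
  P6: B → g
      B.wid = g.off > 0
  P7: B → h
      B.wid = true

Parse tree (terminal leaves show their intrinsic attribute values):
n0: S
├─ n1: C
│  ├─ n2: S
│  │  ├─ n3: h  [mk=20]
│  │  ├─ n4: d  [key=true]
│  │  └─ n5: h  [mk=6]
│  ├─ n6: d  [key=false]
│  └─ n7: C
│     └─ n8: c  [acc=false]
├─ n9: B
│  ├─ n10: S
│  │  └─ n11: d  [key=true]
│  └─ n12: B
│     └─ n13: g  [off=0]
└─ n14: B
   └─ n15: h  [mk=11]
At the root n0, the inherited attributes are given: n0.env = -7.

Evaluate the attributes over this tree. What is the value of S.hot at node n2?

14

1. n0.env = -7  [given at root]
2. n1.lab = 29  [S.env + 36]
3. n1.live = 16  [S.env + 23]
4. n1.off = "kv"  ["kv"]
5. n2.env = 28  [C₀.live * -1 + 44]
6. n3.mk = 20  [terminal]
7. n4.key = true  [terminal]
8. n5.mk = 6  [terminal]
9. n2.hot = 14  [S.env - 14]
10. n2.depth = -7  [S.env - 35]
11. n2.cnt = false  [h₀.mk > 20]
12. n6.key = false  [terminal]
13. n7.lab = 13  [S.hot - 1]
14. n7.live = -3  [C₀.lab - 32]
15. n7.off = "nm"  ["nm"]
16. n8.acc = false  [terminal]
17. n7.ok = true  [C.lab > 12]
18. n1.ok = true  [d.key == false]
19. n9.hot = "my"  ["my"]
20. n10.env = -4  [len(B₀.hot) - 6]
21. n11.key = true  [terminal]
22. n10.hot = 24  [24]
23. n10.depth = -2  [-2]
24. n10.cnt = true  [d.key == true]
25. n12.hot = "myz"  [B₀.hot ++ "z"]
26. n13.off = 0  [terminal]
27. n12.wid = false  [g.off > 0]
28. n9.wid = false  [S.hot > 24]
29. n14.hot = "qu"  ["qu"]
30. n15.mk = 11  [terminal]
31. n14.wid = true  [true]
32. n0.hot = 5  [S.env * -2 - 9]
33. n0.depth = 29  [S.env + 36]
34. n0.cnt = true  [B₁.wid or B₀.wid]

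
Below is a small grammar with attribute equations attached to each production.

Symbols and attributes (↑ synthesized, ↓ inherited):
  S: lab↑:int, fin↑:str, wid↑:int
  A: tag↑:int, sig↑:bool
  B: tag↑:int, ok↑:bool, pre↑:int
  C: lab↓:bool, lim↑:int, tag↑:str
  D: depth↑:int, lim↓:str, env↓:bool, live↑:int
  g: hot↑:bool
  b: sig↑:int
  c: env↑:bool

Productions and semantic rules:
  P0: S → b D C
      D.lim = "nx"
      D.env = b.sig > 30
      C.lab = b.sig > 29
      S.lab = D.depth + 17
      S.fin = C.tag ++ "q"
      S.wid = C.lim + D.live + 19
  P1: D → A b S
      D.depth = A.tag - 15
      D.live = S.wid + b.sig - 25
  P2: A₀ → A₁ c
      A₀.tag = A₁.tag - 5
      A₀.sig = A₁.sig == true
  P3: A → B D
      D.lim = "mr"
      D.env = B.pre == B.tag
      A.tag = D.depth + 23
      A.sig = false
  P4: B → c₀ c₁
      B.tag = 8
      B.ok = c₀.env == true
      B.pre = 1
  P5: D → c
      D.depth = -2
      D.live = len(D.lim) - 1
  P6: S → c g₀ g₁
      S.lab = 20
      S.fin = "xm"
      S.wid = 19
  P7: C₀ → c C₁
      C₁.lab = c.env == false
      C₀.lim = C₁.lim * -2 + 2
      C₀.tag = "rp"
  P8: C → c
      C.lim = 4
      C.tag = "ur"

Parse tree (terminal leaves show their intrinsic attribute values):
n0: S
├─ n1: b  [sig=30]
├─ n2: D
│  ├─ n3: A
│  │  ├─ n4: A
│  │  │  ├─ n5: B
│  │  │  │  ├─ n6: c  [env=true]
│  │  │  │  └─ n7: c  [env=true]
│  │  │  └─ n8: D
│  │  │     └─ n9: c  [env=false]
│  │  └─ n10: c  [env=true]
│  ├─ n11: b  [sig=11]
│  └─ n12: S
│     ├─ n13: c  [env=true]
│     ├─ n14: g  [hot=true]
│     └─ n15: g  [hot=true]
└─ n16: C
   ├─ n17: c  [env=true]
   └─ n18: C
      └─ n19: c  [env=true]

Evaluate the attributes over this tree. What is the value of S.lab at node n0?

18

1. n1.sig = 30  [terminal]
2. n2.lim = "nx"  ["nx"]
3. n2.env = false  [b.sig > 30]
4. n6.env = true  [terminal]
5. n7.env = true  [terminal]
6. n5.tag = 8  [8]
7. n5.ok = true  [c₀.env == true]
8. n5.pre = 1  [1]
9. n8.lim = "mr"  ["mr"]
10. n8.env = false  [B.pre == B.tag]
11. n9.env = false  [terminal]
12. n8.depth = -2  [-2]
13. n8.live = 1  [len(D.lim) - 1]
14. n4.tag = 21  [D.depth + 23]
15. n4.sig = false  [false]
16. n10.env = true  [terminal]
17. n3.tag = 16  [A₁.tag - 5]
18. n3.sig = false  [A₁.sig == true]
19. n11.sig = 11  [terminal]
20. n13.env = true  [terminal]
21. n14.hot = true  [terminal]
22. n15.hot = true  [terminal]
23. n12.lab = 20  [20]
24. n12.fin = "xm"  ["xm"]
25. n12.wid = 19  [19]
26. n2.depth = 1  [A.tag - 15]
27. n2.live = 5  [S.wid + b.sig - 25]
28. n16.lab = true  [b.sig > 29]
29. n17.env = true  [terminal]
30. n18.lab = false  [c.env == false]
31. n19.env = true  [terminal]
32. n18.lim = 4  [4]
33. n18.tag = "ur"  ["ur"]
34. n16.lim = -6  [C₁.lim * -2 + 2]
35. n16.tag = "rp"  ["rp"]
36. n0.lab = 18  [D.depth + 17]
37. n0.fin = "rpq"  [C.tag ++ "q"]
38. n0.wid = 18  [C.lim + D.live + 19]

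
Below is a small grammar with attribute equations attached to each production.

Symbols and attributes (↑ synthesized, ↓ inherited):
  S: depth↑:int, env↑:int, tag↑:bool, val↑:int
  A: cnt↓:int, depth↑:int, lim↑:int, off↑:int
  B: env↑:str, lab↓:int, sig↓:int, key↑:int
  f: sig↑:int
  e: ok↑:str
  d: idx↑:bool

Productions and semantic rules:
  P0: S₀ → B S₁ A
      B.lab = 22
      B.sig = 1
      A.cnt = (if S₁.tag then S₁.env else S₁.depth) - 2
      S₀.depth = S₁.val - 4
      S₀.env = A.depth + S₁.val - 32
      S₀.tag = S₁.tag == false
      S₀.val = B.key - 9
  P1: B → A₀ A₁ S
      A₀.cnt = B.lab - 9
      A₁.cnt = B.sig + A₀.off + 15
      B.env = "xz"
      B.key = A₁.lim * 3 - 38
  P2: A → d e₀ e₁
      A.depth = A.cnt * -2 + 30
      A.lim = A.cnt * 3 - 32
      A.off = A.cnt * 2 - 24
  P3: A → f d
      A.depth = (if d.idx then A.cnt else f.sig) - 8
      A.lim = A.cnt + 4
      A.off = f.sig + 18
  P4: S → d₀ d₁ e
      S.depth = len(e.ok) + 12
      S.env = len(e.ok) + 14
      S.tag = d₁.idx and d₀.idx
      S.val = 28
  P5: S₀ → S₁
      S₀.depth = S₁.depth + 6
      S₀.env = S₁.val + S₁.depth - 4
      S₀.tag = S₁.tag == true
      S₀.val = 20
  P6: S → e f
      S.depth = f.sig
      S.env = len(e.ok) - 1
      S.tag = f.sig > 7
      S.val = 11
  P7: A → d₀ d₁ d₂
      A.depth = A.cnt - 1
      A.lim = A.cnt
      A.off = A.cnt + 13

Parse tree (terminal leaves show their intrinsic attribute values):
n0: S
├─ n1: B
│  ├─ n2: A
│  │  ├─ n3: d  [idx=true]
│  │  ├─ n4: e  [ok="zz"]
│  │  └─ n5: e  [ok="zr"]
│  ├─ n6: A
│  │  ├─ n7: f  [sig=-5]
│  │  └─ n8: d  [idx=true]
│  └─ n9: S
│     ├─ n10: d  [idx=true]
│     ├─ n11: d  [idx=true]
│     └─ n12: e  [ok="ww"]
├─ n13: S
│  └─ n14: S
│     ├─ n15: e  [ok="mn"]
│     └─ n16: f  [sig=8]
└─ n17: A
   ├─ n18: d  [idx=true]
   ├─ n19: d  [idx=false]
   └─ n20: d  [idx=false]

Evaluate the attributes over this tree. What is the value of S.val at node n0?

19

1. n1.lab = 22  [22]
2. n1.sig = 1  [1]
3. n2.cnt = 13  [B.lab - 9]
4. n3.idx = true  [terminal]
5. n4.ok = "zz"  [terminal]
6. n5.ok = "zr"  [terminal]
7. n2.depth = 4  [A.cnt * -2 + 30]
8. n2.lim = 7  [A.cnt * 3 - 32]
9. n2.off = 2  [A.cnt * 2 - 24]
10. n6.cnt = 18  [B.sig + A₀.off + 15]
11. n7.sig = -5  [terminal]
12. n8.idx = true  [terminal]
13. n6.depth = 10  [(if d.idx then A.cnt else f.sig) - 8]
14. n6.lim = 22  [A.cnt + 4]
15. n6.off = 13  [f.sig + 18]
16. n10.idx = true  [terminal]
17. n11.idx = true  [terminal]
18. n12.ok = "ww"  [terminal]
19. n9.depth = 14  [len(e.ok) + 12]
20. n9.env = 16  [len(e.ok) + 14]
21. n9.tag = true  [d₁.idx and d₀.idx]
22. n9.val = 28  [28]
23. n1.env = "xz"  ["xz"]
24. n1.key = 28  [A₁.lim * 3 - 38]
25. n15.ok = "mn"  [terminal]
26. n16.sig = 8  [terminal]
27. n14.depth = 8  [f.sig]
28. n14.env = 1  [len(e.ok) - 1]
29. n14.tag = true  [f.sig > 7]
30. n14.val = 11  [11]
31. n13.depth = 14  [S₁.depth + 6]
32. n13.env = 15  [S₁.val + S₁.depth - 4]
33. n13.tag = true  [S₁.tag == true]
34. n13.val = 20  [20]
35. n17.cnt = 13  [(if S₁.tag then S₁.env else S₁.depth) - 2]
36. n18.idx = true  [terminal]
37. n19.idx = false  [terminal]
38. n20.idx = false  [terminal]
39. n17.depth = 12  [A.cnt - 1]
40. n17.lim = 13  [A.cnt]
41. n17.off = 26  [A.cnt + 13]
42. n0.depth = 16  [S₁.val - 4]
43. n0.env = 0  [A.depth + S₁.val - 32]
44. n0.tag = false  [S₁.tag == false]
45. n0.val = 19  [B.key - 9]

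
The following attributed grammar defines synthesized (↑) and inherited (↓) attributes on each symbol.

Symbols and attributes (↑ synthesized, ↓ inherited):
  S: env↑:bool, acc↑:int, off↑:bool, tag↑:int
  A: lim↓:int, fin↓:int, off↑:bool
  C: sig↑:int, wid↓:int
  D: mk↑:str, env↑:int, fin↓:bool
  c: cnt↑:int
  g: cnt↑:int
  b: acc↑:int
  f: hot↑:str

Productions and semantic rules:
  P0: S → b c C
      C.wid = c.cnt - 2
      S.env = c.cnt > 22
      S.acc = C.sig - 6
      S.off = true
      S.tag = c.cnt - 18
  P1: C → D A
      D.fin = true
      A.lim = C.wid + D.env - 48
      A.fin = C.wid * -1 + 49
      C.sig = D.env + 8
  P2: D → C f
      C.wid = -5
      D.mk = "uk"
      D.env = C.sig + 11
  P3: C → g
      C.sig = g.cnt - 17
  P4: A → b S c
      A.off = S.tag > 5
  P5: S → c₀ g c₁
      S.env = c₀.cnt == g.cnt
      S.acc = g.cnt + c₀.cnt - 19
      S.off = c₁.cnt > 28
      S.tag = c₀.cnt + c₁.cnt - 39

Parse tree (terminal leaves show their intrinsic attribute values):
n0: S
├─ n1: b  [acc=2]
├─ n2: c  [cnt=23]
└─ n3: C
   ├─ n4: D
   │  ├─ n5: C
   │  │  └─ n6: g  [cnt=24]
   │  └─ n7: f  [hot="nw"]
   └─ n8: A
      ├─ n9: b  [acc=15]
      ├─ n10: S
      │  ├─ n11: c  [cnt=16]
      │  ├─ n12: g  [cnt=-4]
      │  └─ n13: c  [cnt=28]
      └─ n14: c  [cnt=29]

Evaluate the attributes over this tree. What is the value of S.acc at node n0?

20

1. n1.acc = 2  [terminal]
2. n2.cnt = 23  [terminal]
3. n3.wid = 21  [c.cnt - 2]
4. n4.fin = true  [true]
5. n5.wid = -5  [-5]
6. n6.cnt = 24  [terminal]
7. n5.sig = 7  [g.cnt - 17]
8. n7.hot = "nw"  [terminal]
9. n4.mk = "uk"  ["uk"]
10. n4.env = 18  [C.sig + 11]
11. n8.lim = -9  [C.wid + D.env - 48]
12. n8.fin = 28  [C.wid * -1 + 49]
13. n9.acc = 15  [terminal]
14. n11.cnt = 16  [terminal]
15. n12.cnt = -4  [terminal]
16. n13.cnt = 28  [terminal]
17. n10.env = false  [c₀.cnt == g.cnt]
18. n10.acc = -7  [g.cnt + c₀.cnt - 19]
19. n10.off = false  [c₁.cnt > 28]
20. n10.tag = 5  [c₀.cnt + c₁.cnt - 39]
21. n14.cnt = 29  [terminal]
22. n8.off = false  [S.tag > 5]
23. n3.sig = 26  [D.env + 8]
24. n0.env = true  [c.cnt > 22]
25. n0.acc = 20  [C.sig - 6]
26. n0.off = true  [true]
27. n0.tag = 5  [c.cnt - 18]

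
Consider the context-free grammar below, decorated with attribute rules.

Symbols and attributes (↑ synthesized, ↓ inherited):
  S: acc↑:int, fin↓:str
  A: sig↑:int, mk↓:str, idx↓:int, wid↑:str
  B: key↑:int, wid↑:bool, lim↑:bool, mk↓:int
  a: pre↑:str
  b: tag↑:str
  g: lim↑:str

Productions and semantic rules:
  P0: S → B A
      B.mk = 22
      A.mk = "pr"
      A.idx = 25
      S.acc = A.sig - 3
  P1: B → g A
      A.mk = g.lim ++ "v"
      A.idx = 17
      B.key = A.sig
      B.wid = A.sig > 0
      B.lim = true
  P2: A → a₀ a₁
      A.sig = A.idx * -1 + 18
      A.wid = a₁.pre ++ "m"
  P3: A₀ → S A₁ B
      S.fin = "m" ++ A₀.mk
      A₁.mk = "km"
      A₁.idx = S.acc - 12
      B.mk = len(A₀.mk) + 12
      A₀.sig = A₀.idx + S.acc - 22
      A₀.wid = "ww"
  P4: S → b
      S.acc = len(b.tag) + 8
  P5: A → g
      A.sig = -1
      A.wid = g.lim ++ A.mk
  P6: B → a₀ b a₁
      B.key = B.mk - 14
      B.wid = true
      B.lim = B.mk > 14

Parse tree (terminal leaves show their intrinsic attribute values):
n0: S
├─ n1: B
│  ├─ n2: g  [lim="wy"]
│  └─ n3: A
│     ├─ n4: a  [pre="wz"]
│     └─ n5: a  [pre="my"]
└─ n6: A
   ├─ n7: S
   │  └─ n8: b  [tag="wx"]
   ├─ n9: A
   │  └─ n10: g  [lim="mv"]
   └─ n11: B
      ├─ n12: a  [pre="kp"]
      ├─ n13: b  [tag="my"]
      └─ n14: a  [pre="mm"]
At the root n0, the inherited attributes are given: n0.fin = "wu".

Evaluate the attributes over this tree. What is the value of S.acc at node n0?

1. n0.fin = "wu"  [given at root]
2. n1.mk = 22  [22]
3. n2.lim = "wy"  [terminal]
4. n3.mk = "wyv"  [g.lim ++ "v"]
5. n3.idx = 17  [17]
6. n4.pre = "wz"  [terminal]
7. n5.pre = "my"  [terminal]
8. n3.sig = 1  [A.idx * -1 + 18]
9. n3.wid = "mym"  [a₁.pre ++ "m"]
10. n1.key = 1  [A.sig]
11. n1.wid = true  [A.sig > 0]
12. n1.lim = true  [true]
13. n6.mk = "pr"  ["pr"]
14. n6.idx = 25  [25]
15. n7.fin = "mpr"  ["m" ++ A₀.mk]
16. n8.tag = "wx"  [terminal]
17. n7.acc = 10  [len(b.tag) + 8]
18. n9.mk = "km"  ["km"]
19. n9.idx = -2  [S.acc - 12]
20. n10.lim = "mv"  [terminal]
21. n9.sig = -1  [-1]
22. n9.wid = "mvkm"  [g.lim ++ A.mk]
23. n11.mk = 14  [len(A₀.mk) + 12]
24. n12.pre = "kp"  [terminal]
25. n13.tag = "my"  [terminal]
26. n14.pre = "mm"  [terminal]
27. n11.key = 0  [B.mk - 14]
28. n11.wid = true  [true]
29. n11.lim = false  [B.mk > 14]
30. n6.sig = 13  [A₀.idx + S.acc - 22]
31. n6.wid = "ww"  ["ww"]
32. n0.acc = 10  [A.sig - 3]

10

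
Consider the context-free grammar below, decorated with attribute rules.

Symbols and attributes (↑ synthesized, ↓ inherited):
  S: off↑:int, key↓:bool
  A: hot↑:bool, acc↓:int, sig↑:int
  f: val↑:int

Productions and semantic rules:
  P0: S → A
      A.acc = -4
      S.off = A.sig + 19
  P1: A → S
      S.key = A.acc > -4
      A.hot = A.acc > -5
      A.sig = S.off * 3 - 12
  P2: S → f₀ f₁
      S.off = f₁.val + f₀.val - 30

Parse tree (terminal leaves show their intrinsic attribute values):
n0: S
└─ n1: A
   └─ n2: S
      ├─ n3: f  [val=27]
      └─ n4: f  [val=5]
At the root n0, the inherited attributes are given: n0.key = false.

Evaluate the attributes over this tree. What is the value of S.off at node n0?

13

1. n0.key = false  [given at root]
2. n1.acc = -4  [-4]
3. n2.key = false  [A.acc > -4]
4. n3.val = 27  [terminal]
5. n4.val = 5  [terminal]
6. n2.off = 2  [f₁.val + f₀.val - 30]
7. n1.hot = true  [A.acc > -5]
8. n1.sig = -6  [S.off * 3 - 12]
9. n0.off = 13  [A.sig + 19]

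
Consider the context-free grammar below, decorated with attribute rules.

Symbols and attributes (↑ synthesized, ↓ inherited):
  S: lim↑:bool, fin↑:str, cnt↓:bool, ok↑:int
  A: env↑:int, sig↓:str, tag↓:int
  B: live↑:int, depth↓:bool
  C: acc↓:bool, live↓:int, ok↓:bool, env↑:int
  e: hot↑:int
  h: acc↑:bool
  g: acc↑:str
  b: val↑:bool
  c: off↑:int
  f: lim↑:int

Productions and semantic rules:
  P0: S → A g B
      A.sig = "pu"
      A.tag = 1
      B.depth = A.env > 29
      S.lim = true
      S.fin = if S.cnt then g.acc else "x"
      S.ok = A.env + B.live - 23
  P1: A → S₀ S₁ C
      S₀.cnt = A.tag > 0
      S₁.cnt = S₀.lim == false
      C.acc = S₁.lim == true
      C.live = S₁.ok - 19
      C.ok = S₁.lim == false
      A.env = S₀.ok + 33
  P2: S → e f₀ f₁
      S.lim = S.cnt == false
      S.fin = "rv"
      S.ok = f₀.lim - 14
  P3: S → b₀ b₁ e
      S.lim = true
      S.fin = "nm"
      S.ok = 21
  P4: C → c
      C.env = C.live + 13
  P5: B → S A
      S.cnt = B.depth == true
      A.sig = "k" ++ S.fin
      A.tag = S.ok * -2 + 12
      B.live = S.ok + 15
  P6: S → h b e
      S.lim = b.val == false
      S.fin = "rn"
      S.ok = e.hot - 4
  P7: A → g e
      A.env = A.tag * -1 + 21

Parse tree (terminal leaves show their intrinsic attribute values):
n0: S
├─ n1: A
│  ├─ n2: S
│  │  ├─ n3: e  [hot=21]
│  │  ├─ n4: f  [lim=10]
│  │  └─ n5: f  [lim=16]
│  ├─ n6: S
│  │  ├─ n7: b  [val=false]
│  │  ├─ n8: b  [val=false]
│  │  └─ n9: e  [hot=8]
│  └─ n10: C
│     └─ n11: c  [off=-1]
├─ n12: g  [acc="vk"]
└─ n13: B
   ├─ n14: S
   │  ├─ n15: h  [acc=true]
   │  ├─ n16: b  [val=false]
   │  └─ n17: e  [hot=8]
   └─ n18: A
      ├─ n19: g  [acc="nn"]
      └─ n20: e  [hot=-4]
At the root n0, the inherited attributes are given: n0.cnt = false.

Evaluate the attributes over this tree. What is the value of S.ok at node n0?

1. n0.cnt = false  [given at root]
2. n1.sig = "pu"  ["pu"]
3. n1.tag = 1  [1]
4. n2.cnt = true  [A.tag > 0]
5. n3.hot = 21  [terminal]
6. n4.lim = 10  [terminal]
7. n5.lim = 16  [terminal]
8. n2.lim = false  [S.cnt == false]
9. n2.fin = "rv"  ["rv"]
10. n2.ok = -4  [f₀.lim - 14]
11. n6.cnt = true  [S₀.lim == false]
12. n7.val = false  [terminal]
13. n8.val = false  [terminal]
14. n9.hot = 8  [terminal]
15. n6.lim = true  [true]
16. n6.fin = "nm"  ["nm"]
17. n6.ok = 21  [21]
18. n10.acc = true  [S₁.lim == true]
19. n10.live = 2  [S₁.ok - 19]
20. n10.ok = false  [S₁.lim == false]
21. n11.off = -1  [terminal]
22. n10.env = 15  [C.live + 13]
23. n1.env = 29  [S₀.ok + 33]
24. n12.acc = "vk"  [terminal]
25. n13.depth = false  [A.env > 29]
26. n14.cnt = false  [B.depth == true]
27. n15.acc = true  [terminal]
28. n16.val = false  [terminal]
29. n17.hot = 8  [terminal]
30. n14.lim = true  [b.val == false]
31. n14.fin = "rn"  ["rn"]
32. n14.ok = 4  [e.hot - 4]
33. n18.sig = "krn"  ["k" ++ S.fin]
34. n18.tag = 4  [S.ok * -2 + 12]
35. n19.acc = "nn"  [terminal]
36. n20.hot = -4  [terminal]
37. n18.env = 17  [A.tag * -1 + 21]
38. n13.live = 19  [S.ok + 15]
39. n0.lim = true  [true]
40. n0.fin = "x"  [if S.cnt then g.acc else "x"]
41. n0.ok = 25  [A.env + B.live - 23]

25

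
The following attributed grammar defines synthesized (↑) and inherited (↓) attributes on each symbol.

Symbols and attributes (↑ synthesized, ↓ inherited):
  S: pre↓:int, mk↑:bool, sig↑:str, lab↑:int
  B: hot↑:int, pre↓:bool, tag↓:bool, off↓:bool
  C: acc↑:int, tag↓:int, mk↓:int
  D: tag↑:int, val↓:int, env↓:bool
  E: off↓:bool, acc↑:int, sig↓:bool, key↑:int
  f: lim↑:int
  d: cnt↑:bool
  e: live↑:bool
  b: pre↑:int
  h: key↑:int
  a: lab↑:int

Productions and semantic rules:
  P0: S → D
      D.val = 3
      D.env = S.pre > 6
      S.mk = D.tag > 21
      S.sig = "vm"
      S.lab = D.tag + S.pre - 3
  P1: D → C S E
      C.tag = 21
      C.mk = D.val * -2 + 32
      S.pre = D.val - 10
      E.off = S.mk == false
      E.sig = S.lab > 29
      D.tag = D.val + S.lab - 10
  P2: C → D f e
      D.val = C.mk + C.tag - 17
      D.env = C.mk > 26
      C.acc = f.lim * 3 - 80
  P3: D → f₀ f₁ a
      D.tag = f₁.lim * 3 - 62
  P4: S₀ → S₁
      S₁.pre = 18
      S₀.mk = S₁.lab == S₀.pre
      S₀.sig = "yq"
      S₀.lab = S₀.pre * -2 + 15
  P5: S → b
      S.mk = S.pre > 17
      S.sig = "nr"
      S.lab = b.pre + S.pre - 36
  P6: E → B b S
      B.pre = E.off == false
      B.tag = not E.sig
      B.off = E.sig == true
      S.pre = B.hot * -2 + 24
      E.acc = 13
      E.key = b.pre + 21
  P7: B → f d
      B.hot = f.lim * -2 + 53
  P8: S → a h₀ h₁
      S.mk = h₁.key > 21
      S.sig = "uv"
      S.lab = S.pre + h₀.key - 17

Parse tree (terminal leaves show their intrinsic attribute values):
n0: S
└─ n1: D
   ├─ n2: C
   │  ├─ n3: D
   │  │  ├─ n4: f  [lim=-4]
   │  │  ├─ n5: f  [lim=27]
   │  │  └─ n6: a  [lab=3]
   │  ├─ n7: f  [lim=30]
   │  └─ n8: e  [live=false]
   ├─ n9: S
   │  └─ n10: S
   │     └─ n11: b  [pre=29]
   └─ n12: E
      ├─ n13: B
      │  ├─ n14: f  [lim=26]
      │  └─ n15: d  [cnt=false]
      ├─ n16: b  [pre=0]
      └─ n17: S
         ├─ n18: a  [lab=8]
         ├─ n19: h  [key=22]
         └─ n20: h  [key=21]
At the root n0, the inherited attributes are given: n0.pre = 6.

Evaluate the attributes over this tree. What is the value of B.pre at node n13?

1. n0.pre = 6  [given at root]
2. n1.val = 3  [3]
3. n1.env = false  [S.pre > 6]
4. n2.tag = 21  [21]
5. n2.mk = 26  [D.val * -2 + 32]
6. n3.val = 30  [C.mk + C.tag - 17]
7. n3.env = false  [C.mk > 26]
8. n4.lim = -4  [terminal]
9. n5.lim = 27  [terminal]
10. n6.lab = 3  [terminal]
11. n3.tag = 19  [f₁.lim * 3 - 62]
12. n7.lim = 30  [terminal]
13. n8.live = false  [terminal]
14. n2.acc = 10  [f.lim * 3 - 80]
15. n9.pre = -7  [D.val - 10]
16. n10.pre = 18  [18]
17. n11.pre = 29  [terminal]
18. n10.mk = true  [S.pre > 17]
19. n10.sig = "nr"  ["nr"]
20. n10.lab = 11  [b.pre + S.pre - 36]
21. n9.mk = false  [S₁.lab == S₀.pre]
22. n9.sig = "yq"  ["yq"]
23. n9.lab = 29  [S₀.pre * -2 + 15]
24. n12.off = true  [S.mk == false]
25. n12.sig = false  [S.lab > 29]
26. n13.pre = false  [E.off == false]
27. n13.tag = true  [not E.sig]
28. n13.off = false  [E.sig == true]
29. n14.lim = 26  [terminal]
30. n15.cnt = false  [terminal]
31. n13.hot = 1  [f.lim * -2 + 53]
32. n16.pre = 0  [terminal]
33. n17.pre = 22  [B.hot * -2 + 24]
34. n18.lab = 8  [terminal]
35. n19.key = 22  [terminal]
36. n20.key = 21  [terminal]
37. n17.mk = false  [h₁.key > 21]
38. n17.sig = "uv"  ["uv"]
39. n17.lab = 27  [S.pre + h₀.key - 17]
40. n12.acc = 13  [13]
41. n12.key = 21  [b.pre + 21]
42. n1.tag = 22  [D.val + S.lab - 10]
43. n0.mk = true  [D.tag > 21]
44. n0.sig = "vm"  ["vm"]
45. n0.lab = 25  [D.tag + S.pre - 3]

false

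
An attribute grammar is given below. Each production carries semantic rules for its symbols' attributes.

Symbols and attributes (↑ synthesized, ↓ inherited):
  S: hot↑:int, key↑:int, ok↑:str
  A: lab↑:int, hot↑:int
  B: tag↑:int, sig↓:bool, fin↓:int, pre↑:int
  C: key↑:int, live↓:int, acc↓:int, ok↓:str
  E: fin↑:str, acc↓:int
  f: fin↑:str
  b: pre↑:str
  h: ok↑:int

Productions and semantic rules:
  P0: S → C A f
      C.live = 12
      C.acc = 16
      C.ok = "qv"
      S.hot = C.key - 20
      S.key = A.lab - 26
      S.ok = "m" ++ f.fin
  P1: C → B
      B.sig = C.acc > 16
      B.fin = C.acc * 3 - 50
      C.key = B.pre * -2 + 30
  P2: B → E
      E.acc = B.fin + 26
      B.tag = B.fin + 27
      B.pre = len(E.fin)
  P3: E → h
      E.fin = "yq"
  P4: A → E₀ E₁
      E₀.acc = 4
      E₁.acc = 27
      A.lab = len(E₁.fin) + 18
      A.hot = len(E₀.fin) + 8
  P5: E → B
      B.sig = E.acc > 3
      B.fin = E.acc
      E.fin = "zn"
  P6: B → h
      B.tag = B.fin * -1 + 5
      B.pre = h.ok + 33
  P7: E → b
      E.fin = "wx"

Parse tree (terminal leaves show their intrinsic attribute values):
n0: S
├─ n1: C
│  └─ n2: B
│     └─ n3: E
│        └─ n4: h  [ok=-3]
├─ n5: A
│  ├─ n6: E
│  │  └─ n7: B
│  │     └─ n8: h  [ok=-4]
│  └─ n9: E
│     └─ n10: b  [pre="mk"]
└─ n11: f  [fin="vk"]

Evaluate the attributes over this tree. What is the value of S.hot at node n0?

1. n1.live = 12  [12]
2. n1.acc = 16  [16]
3. n1.ok = "qv"  ["qv"]
4. n2.sig = false  [C.acc > 16]
5. n2.fin = -2  [C.acc * 3 - 50]
6. n3.acc = 24  [B.fin + 26]
7. n4.ok = -3  [terminal]
8. n3.fin = "yq"  ["yq"]
9. n2.tag = 25  [B.fin + 27]
10. n2.pre = 2  [len(E.fin)]
11. n1.key = 26  [B.pre * -2 + 30]
12. n6.acc = 4  [4]
13. n7.sig = true  [E.acc > 3]
14. n7.fin = 4  [E.acc]
15. n8.ok = -4  [terminal]
16. n7.tag = 1  [B.fin * -1 + 5]
17. n7.pre = 29  [h.ok + 33]
18. n6.fin = "zn"  ["zn"]
19. n9.acc = 27  [27]
20. n10.pre = "mk"  [terminal]
21. n9.fin = "wx"  ["wx"]
22. n5.lab = 20  [len(E₁.fin) + 18]
23. n5.hot = 10  [len(E₀.fin) + 8]
24. n11.fin = "vk"  [terminal]
25. n0.hot = 6  [C.key - 20]
26. n0.key = -6  [A.lab - 26]
27. n0.ok = "mvk"  ["m" ++ f.fin]

6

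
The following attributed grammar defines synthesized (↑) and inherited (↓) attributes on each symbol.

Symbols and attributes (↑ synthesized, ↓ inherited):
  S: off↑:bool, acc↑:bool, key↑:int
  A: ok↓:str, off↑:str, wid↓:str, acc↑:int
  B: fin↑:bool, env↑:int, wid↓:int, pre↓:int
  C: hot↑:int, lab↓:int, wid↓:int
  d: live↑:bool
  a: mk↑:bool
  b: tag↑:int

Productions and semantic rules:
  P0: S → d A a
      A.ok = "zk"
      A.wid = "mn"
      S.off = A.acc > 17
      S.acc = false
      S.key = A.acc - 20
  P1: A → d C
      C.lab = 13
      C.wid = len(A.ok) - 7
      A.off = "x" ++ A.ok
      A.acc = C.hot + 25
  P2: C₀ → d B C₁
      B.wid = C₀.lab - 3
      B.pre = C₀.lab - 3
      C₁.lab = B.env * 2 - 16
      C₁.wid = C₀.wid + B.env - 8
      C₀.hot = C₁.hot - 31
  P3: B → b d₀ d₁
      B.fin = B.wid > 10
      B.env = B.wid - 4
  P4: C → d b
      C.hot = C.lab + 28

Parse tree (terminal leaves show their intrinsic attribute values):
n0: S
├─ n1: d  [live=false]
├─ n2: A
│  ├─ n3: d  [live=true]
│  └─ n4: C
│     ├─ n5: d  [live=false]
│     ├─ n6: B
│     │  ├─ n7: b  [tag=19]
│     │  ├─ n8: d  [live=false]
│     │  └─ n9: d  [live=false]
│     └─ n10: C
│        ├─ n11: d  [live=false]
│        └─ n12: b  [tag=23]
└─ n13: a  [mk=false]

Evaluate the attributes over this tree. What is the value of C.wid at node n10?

-7

1. n1.live = false  [terminal]
2. n2.ok = "zk"  ["zk"]
3. n2.wid = "mn"  ["mn"]
4. n3.live = true  [terminal]
5. n4.lab = 13  [13]
6. n4.wid = -5  [len(A.ok) - 7]
7. n5.live = false  [terminal]
8. n6.wid = 10  [C₀.lab - 3]
9. n6.pre = 10  [C₀.lab - 3]
10. n7.tag = 19  [terminal]
11. n8.live = false  [terminal]
12. n9.live = false  [terminal]
13. n6.fin = false  [B.wid > 10]
14. n6.env = 6  [B.wid - 4]
15. n10.lab = -4  [B.env * 2 - 16]
16. n10.wid = -7  [C₀.wid + B.env - 8]
17. n11.live = false  [terminal]
18. n12.tag = 23  [terminal]
19. n10.hot = 24  [C.lab + 28]
20. n4.hot = -7  [C₁.hot - 31]
21. n2.off = "xzk"  ["x" ++ A.ok]
22. n2.acc = 18  [C.hot + 25]
23. n13.mk = false  [terminal]
24. n0.off = true  [A.acc > 17]
25. n0.acc = false  [false]
26. n0.key = -2  [A.acc - 20]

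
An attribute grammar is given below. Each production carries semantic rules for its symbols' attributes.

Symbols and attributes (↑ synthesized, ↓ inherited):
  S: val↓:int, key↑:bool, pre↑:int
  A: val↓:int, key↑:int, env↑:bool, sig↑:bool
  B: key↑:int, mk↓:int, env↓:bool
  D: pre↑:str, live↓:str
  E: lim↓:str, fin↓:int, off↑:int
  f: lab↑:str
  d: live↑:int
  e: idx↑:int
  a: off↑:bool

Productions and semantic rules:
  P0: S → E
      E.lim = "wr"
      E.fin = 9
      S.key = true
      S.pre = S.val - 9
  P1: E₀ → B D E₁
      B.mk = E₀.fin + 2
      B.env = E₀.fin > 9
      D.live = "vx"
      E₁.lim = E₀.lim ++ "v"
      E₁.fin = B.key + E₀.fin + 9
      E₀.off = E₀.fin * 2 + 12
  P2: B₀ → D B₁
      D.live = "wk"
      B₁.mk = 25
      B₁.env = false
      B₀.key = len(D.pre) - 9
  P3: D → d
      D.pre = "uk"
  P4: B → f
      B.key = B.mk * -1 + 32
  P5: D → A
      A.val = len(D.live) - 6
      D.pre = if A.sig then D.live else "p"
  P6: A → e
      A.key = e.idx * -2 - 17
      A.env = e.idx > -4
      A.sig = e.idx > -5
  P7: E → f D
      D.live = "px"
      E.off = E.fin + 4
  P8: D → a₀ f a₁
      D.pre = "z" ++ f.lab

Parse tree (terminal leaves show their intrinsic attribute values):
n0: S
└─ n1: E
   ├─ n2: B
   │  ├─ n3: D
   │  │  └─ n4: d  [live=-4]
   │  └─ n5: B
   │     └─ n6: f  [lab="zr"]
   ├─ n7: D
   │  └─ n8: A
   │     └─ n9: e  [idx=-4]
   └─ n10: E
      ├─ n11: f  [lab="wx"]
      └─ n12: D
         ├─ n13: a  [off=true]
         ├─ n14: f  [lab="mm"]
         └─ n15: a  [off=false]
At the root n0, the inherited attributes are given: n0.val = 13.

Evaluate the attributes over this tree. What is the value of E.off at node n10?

15

1. n0.val = 13  [given at root]
2. n1.lim = "wr"  ["wr"]
3. n1.fin = 9  [9]
4. n2.mk = 11  [E₀.fin + 2]
5. n2.env = false  [E₀.fin > 9]
6. n3.live = "wk"  ["wk"]
7. n4.live = -4  [terminal]
8. n3.pre = "uk"  ["uk"]
9. n5.mk = 25  [25]
10. n5.env = false  [false]
11. n6.lab = "zr"  [terminal]
12. n5.key = 7  [B.mk * -1 + 32]
13. n2.key = -7  [len(D.pre) - 9]
14. n7.live = "vx"  ["vx"]
15. n8.val = -4  [len(D.live) - 6]
16. n9.idx = -4  [terminal]
17. n8.key = -9  [e.idx * -2 - 17]
18. n8.env = false  [e.idx > -4]
19. n8.sig = true  [e.idx > -5]
20. n7.pre = "vx"  [if A.sig then D.live else "p"]
21. n10.lim = "wrv"  [E₀.lim ++ "v"]
22. n10.fin = 11  [B.key + E₀.fin + 9]
23. n11.lab = "wx"  [terminal]
24. n12.live = "px"  ["px"]
25. n13.off = true  [terminal]
26. n14.lab = "mm"  [terminal]
27. n15.off = false  [terminal]
28. n12.pre = "zmm"  ["z" ++ f.lab]
29. n10.off = 15  [E.fin + 4]
30. n1.off = 30  [E₀.fin * 2 + 12]
31. n0.key = true  [true]
32. n0.pre = 4  [S.val - 9]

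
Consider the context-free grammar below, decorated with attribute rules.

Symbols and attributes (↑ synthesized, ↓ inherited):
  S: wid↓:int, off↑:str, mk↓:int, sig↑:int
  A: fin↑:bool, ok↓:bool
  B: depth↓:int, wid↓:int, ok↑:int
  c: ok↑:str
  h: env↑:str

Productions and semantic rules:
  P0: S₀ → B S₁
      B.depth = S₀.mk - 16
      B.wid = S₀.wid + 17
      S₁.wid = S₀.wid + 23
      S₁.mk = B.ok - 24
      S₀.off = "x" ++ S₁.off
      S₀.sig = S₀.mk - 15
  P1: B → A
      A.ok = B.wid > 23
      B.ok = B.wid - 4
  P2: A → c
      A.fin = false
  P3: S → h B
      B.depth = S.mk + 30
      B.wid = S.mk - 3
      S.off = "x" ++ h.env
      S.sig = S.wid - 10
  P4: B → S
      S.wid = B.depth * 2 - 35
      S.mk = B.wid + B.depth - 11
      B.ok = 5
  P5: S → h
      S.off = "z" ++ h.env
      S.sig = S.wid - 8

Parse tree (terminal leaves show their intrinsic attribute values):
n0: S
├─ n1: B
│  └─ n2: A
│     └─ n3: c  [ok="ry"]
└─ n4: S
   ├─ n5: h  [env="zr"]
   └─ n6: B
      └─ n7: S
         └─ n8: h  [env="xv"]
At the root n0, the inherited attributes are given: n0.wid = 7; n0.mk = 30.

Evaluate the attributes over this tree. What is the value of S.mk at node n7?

8

1. n0.wid = 7  [given at root]
2. n0.mk = 30  [given at root]
3. n1.depth = 14  [S₀.mk - 16]
4. n1.wid = 24  [S₀.wid + 17]
5. n2.ok = true  [B.wid > 23]
6. n3.ok = "ry"  [terminal]
7. n2.fin = false  [false]
8. n1.ok = 20  [B.wid - 4]
9. n4.wid = 30  [S₀.wid + 23]
10. n4.mk = -4  [B.ok - 24]
11. n5.env = "zr"  [terminal]
12. n6.depth = 26  [S.mk + 30]
13. n6.wid = -7  [S.mk - 3]
14. n7.wid = 17  [B.depth * 2 - 35]
15. n7.mk = 8  [B.wid + B.depth - 11]
16. n8.env = "xv"  [terminal]
17. n7.off = "zxv"  ["z" ++ h.env]
18. n7.sig = 9  [S.wid - 8]
19. n6.ok = 5  [5]
20. n4.off = "xzr"  ["x" ++ h.env]
21. n4.sig = 20  [S.wid - 10]
22. n0.off = "xxzr"  ["x" ++ S₁.off]
23. n0.sig = 15  [S₀.mk - 15]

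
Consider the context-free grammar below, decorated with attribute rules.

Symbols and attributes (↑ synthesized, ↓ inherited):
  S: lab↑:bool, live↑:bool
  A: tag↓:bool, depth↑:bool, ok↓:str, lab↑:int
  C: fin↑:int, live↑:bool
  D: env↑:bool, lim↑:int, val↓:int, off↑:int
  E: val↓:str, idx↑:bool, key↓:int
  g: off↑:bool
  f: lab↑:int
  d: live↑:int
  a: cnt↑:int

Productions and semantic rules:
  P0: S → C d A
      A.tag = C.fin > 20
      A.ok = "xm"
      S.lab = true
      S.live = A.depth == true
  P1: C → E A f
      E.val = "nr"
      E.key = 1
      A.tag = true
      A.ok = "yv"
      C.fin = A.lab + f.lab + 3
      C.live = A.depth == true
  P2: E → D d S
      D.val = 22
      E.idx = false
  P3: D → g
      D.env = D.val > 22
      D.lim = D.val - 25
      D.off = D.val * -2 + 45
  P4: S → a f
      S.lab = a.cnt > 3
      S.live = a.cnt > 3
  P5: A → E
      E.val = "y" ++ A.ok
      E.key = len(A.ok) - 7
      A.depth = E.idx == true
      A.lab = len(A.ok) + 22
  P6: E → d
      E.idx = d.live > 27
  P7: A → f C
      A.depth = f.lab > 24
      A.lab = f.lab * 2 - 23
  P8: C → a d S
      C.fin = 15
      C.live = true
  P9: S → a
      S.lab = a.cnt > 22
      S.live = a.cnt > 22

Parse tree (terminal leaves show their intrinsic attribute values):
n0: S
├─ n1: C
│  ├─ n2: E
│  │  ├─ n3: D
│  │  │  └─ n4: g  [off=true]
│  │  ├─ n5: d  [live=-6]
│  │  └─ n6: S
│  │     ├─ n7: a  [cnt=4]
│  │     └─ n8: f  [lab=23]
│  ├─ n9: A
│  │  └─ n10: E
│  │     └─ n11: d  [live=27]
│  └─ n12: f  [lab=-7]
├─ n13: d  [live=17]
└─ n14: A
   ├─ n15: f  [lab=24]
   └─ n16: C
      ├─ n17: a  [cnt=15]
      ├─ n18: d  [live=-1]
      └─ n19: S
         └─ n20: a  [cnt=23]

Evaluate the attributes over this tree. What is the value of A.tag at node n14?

1. n2.val = "nr"  ["nr"]
2. n2.key = 1  [1]
3. n3.val = 22  [22]
4. n4.off = true  [terminal]
5. n3.env = false  [D.val > 22]
6. n3.lim = -3  [D.val - 25]
7. n3.off = 1  [D.val * -2 + 45]
8. n5.live = -6  [terminal]
9. n7.cnt = 4  [terminal]
10. n8.lab = 23  [terminal]
11. n6.lab = true  [a.cnt > 3]
12. n6.live = true  [a.cnt > 3]
13. n2.idx = false  [false]
14. n9.tag = true  [true]
15. n9.ok = "yv"  ["yv"]
16. n10.val = "yyv"  ["y" ++ A.ok]
17. n10.key = -5  [len(A.ok) - 7]
18. n11.live = 27  [terminal]
19. n10.idx = false  [d.live > 27]
20. n9.depth = false  [E.idx == true]
21. n9.lab = 24  [len(A.ok) + 22]
22. n12.lab = -7  [terminal]
23. n1.fin = 20  [A.lab + f.lab + 3]
24. n1.live = false  [A.depth == true]
25. n13.live = 17  [terminal]
26. n14.tag = false  [C.fin > 20]
27. n14.ok = "xm"  ["xm"]
28. n15.lab = 24  [terminal]
29. n17.cnt = 15  [terminal]
30. n18.live = -1  [terminal]
31. n20.cnt = 23  [terminal]
32. n19.lab = true  [a.cnt > 22]
33. n19.live = true  [a.cnt > 22]
34. n16.fin = 15  [15]
35. n16.live = true  [true]
36. n14.depth = false  [f.lab > 24]
37. n14.lab = 25  [f.lab * 2 - 23]
38. n0.lab = true  [true]
39. n0.live = false  [A.depth == true]

false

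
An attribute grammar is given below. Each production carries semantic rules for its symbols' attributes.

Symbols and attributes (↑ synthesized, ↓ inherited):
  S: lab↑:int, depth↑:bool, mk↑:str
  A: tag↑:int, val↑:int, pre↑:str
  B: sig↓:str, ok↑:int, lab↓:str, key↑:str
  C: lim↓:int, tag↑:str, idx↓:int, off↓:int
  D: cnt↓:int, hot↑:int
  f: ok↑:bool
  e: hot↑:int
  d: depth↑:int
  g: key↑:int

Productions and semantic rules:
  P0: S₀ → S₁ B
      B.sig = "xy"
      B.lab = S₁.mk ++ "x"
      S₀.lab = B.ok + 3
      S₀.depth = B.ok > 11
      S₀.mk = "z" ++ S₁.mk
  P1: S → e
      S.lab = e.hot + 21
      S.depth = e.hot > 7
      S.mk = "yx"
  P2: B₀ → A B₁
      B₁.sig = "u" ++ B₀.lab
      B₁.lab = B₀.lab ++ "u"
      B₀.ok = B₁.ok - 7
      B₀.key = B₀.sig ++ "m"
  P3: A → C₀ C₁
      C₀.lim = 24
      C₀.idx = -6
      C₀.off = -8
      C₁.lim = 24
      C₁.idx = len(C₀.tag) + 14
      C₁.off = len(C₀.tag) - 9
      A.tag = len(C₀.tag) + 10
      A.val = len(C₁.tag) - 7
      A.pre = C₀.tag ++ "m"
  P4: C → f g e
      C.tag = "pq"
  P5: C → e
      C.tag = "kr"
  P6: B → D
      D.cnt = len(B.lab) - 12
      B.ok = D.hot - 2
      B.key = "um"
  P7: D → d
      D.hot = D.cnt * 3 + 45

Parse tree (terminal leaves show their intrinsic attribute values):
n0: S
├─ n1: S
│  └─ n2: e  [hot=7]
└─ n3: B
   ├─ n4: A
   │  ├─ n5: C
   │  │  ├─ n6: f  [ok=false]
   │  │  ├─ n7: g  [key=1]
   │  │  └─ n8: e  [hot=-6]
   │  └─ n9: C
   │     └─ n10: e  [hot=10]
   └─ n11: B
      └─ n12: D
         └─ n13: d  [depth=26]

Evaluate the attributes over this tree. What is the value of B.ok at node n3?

12

1. n2.hot = 7  [terminal]
2. n1.lab = 28  [e.hot + 21]
3. n1.depth = false  [e.hot > 7]
4. n1.mk = "yx"  ["yx"]
5. n3.sig = "xy"  ["xy"]
6. n3.lab = "yxx"  [S₁.mk ++ "x"]
7. n5.lim = 24  [24]
8. n5.idx = -6  [-6]
9. n5.off = -8  [-8]
10. n6.ok = false  [terminal]
11. n7.key = 1  [terminal]
12. n8.hot = -6  [terminal]
13. n5.tag = "pq"  ["pq"]
14. n9.lim = 24  [24]
15. n9.idx = 16  [len(C₀.tag) + 14]
16. n9.off = -7  [len(C₀.tag) - 9]
17. n10.hot = 10  [terminal]
18. n9.tag = "kr"  ["kr"]
19. n4.tag = 12  [len(C₀.tag) + 10]
20. n4.val = -5  [len(C₁.tag) - 7]
21. n4.pre = "pqm"  [C₀.tag ++ "m"]
22. n11.sig = "uyxx"  ["u" ++ B₀.lab]
23. n11.lab = "yxxu"  [B₀.lab ++ "u"]
24. n12.cnt = -8  [len(B.lab) - 12]
25. n13.depth = 26  [terminal]
26. n12.hot = 21  [D.cnt * 3 + 45]
27. n11.ok = 19  [D.hot - 2]
28. n11.key = "um"  ["um"]
29. n3.ok = 12  [B₁.ok - 7]
30. n3.key = "xym"  [B₀.sig ++ "m"]
31. n0.lab = 15  [B.ok + 3]
32. n0.depth = true  [B.ok > 11]
33. n0.mk = "zyx"  ["z" ++ S₁.mk]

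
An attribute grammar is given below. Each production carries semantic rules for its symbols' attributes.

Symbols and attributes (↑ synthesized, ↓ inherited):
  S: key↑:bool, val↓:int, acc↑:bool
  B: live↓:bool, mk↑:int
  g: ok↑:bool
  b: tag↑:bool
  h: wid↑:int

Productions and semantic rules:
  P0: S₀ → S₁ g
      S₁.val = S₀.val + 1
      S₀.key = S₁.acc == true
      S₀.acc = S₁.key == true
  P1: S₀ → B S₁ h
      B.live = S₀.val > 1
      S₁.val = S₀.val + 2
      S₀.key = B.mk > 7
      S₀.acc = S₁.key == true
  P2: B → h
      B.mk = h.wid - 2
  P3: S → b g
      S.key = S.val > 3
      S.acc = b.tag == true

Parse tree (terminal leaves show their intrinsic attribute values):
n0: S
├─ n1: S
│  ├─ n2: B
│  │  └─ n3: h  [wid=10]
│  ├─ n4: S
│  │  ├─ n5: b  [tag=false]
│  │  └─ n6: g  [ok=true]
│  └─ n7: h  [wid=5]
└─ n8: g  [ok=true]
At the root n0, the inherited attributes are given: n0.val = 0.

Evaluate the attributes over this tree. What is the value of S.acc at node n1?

false

1. n0.val = 0  [given at root]
2. n1.val = 1  [S₀.val + 1]
3. n2.live = false  [S₀.val > 1]
4. n3.wid = 10  [terminal]
5. n2.mk = 8  [h.wid - 2]
6. n4.val = 3  [S₀.val + 2]
7. n5.tag = false  [terminal]
8. n6.ok = true  [terminal]
9. n4.key = false  [S.val > 3]
10. n4.acc = false  [b.tag == true]
11. n7.wid = 5  [terminal]
12. n1.key = true  [B.mk > 7]
13. n1.acc = false  [S₁.key == true]
14. n8.ok = true  [terminal]
15. n0.key = false  [S₁.acc == true]
16. n0.acc = true  [S₁.key == true]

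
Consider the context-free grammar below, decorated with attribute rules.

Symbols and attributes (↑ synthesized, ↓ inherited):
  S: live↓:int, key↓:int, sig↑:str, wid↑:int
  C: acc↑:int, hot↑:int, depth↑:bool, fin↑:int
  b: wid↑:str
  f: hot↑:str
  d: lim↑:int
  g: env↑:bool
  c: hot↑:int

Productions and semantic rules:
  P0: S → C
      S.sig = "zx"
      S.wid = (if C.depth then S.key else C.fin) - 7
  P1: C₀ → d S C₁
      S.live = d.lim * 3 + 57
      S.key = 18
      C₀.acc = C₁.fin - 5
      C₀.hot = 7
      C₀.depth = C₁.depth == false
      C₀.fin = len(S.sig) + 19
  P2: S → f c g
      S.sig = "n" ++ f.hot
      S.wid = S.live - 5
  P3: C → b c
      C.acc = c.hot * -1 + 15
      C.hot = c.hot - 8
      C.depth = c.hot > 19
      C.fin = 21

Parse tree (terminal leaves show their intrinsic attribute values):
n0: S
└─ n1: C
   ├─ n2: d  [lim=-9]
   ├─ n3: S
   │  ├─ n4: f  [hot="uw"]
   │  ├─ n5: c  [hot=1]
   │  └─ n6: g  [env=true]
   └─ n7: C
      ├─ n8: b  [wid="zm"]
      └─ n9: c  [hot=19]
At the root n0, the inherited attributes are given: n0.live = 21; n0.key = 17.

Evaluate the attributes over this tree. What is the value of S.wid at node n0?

10

1. n0.live = 21  [given at root]
2. n0.key = 17  [given at root]
3. n2.lim = -9  [terminal]
4. n3.live = 30  [d.lim * 3 + 57]
5. n3.key = 18  [18]
6. n4.hot = "uw"  [terminal]
7. n5.hot = 1  [terminal]
8. n6.env = true  [terminal]
9. n3.sig = "nuw"  ["n" ++ f.hot]
10. n3.wid = 25  [S.live - 5]
11. n8.wid = "zm"  [terminal]
12. n9.hot = 19  [terminal]
13. n7.acc = -4  [c.hot * -1 + 15]
14. n7.hot = 11  [c.hot - 8]
15. n7.depth = false  [c.hot > 19]
16. n7.fin = 21  [21]
17. n1.acc = 16  [C₁.fin - 5]
18. n1.hot = 7  [7]
19. n1.depth = true  [C₁.depth == false]
20. n1.fin = 22  [len(S.sig) + 19]
21. n0.sig = "zx"  ["zx"]
22. n0.wid = 10  [(if C.depth then S.key else C.fin) - 7]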